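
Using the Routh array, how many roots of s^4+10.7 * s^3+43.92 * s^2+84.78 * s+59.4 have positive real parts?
Routh array:
s^4: [1, 43.92, 59.4]; s^3: [10.7, 84.78]; s^2: [35.9966, 59.4]; s^1: [67.1233]; s^0: [59.4]
First column: [1, 10.7, 35.9966, 67.1233, 59.4]. Sign changes = RHP roots = 0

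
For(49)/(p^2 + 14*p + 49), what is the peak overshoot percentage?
Standard form: ωn²/(p²+2ζωn·p+ωn²) → ωn = 7, ζ = 1.
ζ ≥ 1, so the response is non-oscillatory: peak overshoot = 0%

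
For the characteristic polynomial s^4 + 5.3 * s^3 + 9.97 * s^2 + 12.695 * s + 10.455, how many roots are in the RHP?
s^4 + 5.3*s^3 + 9.97*s^2 + 12.695*s + 10.455 = (s + 1.7)(s + 3)(s^2 + 0.6*s + 2.05). Poles: -0.3 + 1.4j, -0.3 - 1.4j, -1.7, -3. RHP poles (Re>0): 0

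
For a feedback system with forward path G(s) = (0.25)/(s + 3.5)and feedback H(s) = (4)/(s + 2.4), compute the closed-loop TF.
Closed-loop T = G/(1+GH).
Numerator: G_num * H_den = 0.25*s + 0.6.
Denominator: G_den * H_den + G_num * H_num = (s^2 + 5.9*s + 8.4) + (1) = s^2 + 5.9*s + 9.4.
T(s) = (0.25*s + 0.6)/(s^2 + 5.9*s + 9.4)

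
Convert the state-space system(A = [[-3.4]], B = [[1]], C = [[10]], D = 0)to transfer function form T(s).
T(s) = C(sI - A)⁻¹B + D.
Characteristic polynomial det(sI - A) = s + 3.4.
Numerator from C·adj(sI-A)·B + D·det(sI-A) = 10.
T(s) = (10)/(s + 3.4)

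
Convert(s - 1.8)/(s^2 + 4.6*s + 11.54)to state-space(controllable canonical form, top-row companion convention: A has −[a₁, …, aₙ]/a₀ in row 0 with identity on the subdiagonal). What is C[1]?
Reachable canonical form: C = numerator coefficients (right-aligned, zero-padded to length n).
num = s - 1.8, C = [[1, -1.8]].
C[1] = -1.8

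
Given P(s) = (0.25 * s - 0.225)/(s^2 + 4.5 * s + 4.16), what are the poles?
Set denominator = 0: s^2 + 4.5*s + 4.16 = (s + 3.2)(s + 1.3) = 0 → Poles: -1.3, -3.2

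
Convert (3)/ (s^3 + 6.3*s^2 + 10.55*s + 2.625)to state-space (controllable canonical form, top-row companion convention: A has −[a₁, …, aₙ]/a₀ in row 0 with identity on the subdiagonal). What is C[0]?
Reachable canonical form: C = numerator coefficients (right-aligned, zero-padded to length n).
num = 3, C = [[0, 0, 3]].
C[0] = 0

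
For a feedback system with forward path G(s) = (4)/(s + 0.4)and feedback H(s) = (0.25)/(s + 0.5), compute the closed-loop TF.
Closed-loop T = G/(1+GH).
Numerator: G_num * H_den = 4*s + 2.
Denominator: G_den * H_den + G_num * H_num = (s^2 + 0.9*s + 0.2) + (1) = s^2 + 0.9*s + 1.2.
T(s) = (4*s + 2)/(s^2 + 0.9*s + 1.2)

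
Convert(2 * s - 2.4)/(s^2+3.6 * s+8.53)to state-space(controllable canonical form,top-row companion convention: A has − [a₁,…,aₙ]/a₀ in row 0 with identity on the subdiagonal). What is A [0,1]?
Reachable canonical form for den = s^2 + 3.6*s + 8.53: top row of A = -[a₁,a₂,...,aₙ]/a₀, ones on the subdiagonal, zeros elsewhere.
A = [[-3.6, -8.53], [1, 0]].
A[0,1] = -8.53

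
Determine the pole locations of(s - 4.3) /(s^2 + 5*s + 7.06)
Set denominator = 0: s^2 + 5*s + 7.06 = 0 → Poles: -2.5 + 0.9j, -2.5 - 0.9j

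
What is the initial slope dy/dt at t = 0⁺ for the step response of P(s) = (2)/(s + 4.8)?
IVT: y'(0⁺) = lim_{s→∞} s²·Y(s) = lim_{s→∞} s·P(s).
deg(num) = 0, deg(den) = 1, relative degree = 1, so s·P(s) → (leading num)/(leading den) = 2/1 = 2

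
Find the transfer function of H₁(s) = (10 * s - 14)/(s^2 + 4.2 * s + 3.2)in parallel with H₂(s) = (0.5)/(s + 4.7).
Parallel: H = H₁ + H₂ = (n₁·d₂ + n₂·d₁)/(d₁·d₂).
n₁·d₂ = 10*s^2 + 33*s - 65.8. n₂·d₁ = 0.5*s^2 + 2.1*s + 1.6. Sum = 10.5*s^2 + 35.1*s - 64.2. d₁·d₂ = s^3 + 8.9*s^2 + 22.94*s + 15.04.
H(s) = (10.5*s^2 + 35.1*s - 64.2)/(s^3 + 8.9*s^2 + 22.94*s + 15.04)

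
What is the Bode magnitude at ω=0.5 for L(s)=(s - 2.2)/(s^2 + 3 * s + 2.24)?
Substitute s = j*0.5: L(j0.5) = -0.58421 + 0.691615j.
|L(j0.5)| = sqrt(Re² + Im²) = 0.9053.
20*log₁₀(0.9053) = -0.86 dB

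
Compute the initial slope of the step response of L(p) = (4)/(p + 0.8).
IVT: y'(0⁺) = lim_{p→∞} p²·Y(p) = lim_{p→∞} p·L(p).
deg(num) = 0, deg(den) = 1, relative degree = 1, so p·L(p) → (leading num)/(leading den) = 4/1 = 4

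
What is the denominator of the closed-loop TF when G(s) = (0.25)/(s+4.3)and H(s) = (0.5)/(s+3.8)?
Characteristic poly = G_den * H_den + G_num * H_num = (s^2 + 8.1*s + 16.34) + (0.125) = s^2 + 8.1*s + 16.465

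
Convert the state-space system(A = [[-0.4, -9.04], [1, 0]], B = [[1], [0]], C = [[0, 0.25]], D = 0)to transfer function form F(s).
F(s) = C(sI - A)⁻¹B + D.
Characteristic polynomial det(sI - A) = s^2 + 0.4*s + 9.04.
Numerator from C·adj(sI-A)·B + D·det(sI-A) = 0.25.
F(s) = (0.25)/(s^2 + 0.4*s + 9.04)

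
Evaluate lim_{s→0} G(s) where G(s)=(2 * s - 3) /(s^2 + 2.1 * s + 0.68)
DC gain = G(0) = num(0)/den(0) = -3/0.68 = -4.412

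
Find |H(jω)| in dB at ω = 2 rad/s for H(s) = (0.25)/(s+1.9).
Substitute s = j*2: H(j2) = 0.0624179 - 0.065703j.
|H(j2)| = sqrt(Re² + Im²) = 0.09062.
20*log₁₀(0.09062) = -20.86 dB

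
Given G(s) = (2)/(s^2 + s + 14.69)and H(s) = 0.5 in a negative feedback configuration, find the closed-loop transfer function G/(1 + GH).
Closed-loop T = G/(1+GH).
Numerator: G_num * H_den = 2.
Denominator: G_den * H_den + G_num * H_num = (s^2 + s + 14.69) + (1) = s^2 + s + 15.69.
T(s) = (2)/(s^2 + s + 15.69)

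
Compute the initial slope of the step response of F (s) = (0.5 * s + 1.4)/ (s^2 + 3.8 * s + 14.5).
IVT: y'(0⁺) = lim_{s→∞} s²·Y(s) = lim_{s→∞} s·F(s).
deg(num) = 1, deg(den) = 2, relative degree = 1, so s·F(s) → (leading num)/(leading den) = 0.5/1 = 0.5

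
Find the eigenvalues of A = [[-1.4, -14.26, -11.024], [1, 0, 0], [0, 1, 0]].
Eigenvalues solve det(λI - A) = 0.
Characteristic polynomial: λ^3 + 1.4*λ^2 + 14.26*λ + 11.024 = 0.
Factor: (λ + 0.8)(λ^2 + 0.6*λ + 13.78) = 0.
Roots: -0.3 + 3.7j, -0.3 - 3.7j, -0.8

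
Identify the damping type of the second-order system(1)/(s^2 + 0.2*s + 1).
Standard form: ωn²/(s²+2ζωn·s+ωn²) gives ωn=1, ζ=0.1.
Underdamped (ζ = 0.1 < 1)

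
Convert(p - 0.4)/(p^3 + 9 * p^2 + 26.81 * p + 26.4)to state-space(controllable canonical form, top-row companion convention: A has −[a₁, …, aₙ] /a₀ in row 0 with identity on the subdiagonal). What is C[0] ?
Reachable canonical form: C = numerator coefficients (right-aligned, zero-padded to length n).
num = p - 0.4, C = [[0, 1, -0.4]].
C[0] = 0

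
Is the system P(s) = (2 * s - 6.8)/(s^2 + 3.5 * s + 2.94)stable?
Denominator: s^2 + 3.5*s + 2.94 = (s + 2.1)(s + 1.4). Poles: -1.4, -2.1. All Re(p)<0: Yes (stable)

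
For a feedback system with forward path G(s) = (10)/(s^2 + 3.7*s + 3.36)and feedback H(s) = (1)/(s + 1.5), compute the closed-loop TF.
Closed-loop T = G/(1+GH).
Numerator: G_num * H_den = 10*s + 15.
Denominator: G_den * H_den + G_num * H_num = (s^3 + 5.2*s^2 + 8.91*s + 5.04) + (10) = s^3 + 5.2*s^2 + 8.91*s + 15.04.
T(s) = (10*s + 15)/(s^3 + 5.2*s^2 + 8.91*s + 15.04)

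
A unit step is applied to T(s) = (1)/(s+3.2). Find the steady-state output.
FVT: lim_{t→∞} y(t) = lim_{s→0} s*Y(s) where Y(s) = T(s)/s.
= lim_{s→0} T(s) = T(0) = num(0)/den(0) = 1/3.2 = 0.3125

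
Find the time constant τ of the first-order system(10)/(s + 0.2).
First-order system: τ = -1/pole. Pole = -0.2. τ = -1/(-0.2) = 5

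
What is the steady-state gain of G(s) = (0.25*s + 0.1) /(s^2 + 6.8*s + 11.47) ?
DC gain = G(0) = num(0)/den(0) = 0.1/11.47 = 0.008718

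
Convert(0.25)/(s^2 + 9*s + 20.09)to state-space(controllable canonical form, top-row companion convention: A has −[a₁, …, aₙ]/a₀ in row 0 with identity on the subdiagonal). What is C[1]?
Reachable canonical form: C = numerator coefficients (right-aligned, zero-padded to length n).
num = 0.25, C = [[0, 0.25]].
C[1] = 0.25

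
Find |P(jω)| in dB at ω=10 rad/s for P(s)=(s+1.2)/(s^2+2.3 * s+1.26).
Substitute s = j*10: P(j10) = 0.010849 - 0.098749j.
|P(j10)| = sqrt(Re² + Im²) = 0.09934.
20*log₁₀(0.09934) = -20.06 dB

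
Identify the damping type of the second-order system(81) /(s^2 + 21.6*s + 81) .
Standard form: ωn²/(s²+2ζωn·s+ωn²) gives ωn=9, ζ=1.2.
Overdamped (ζ = 1.2 > 1)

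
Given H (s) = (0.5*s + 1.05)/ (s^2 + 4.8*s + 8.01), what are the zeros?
Set numerator = 0: 0.5*s + 1.05 = 0 → Zeros: -2.1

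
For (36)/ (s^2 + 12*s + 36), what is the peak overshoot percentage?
Standard form: ωn²/(s²+2ζωn·s+ωn²) → ωn = 6, ζ = 1.
ζ ≥ 1, so the response is non-oscillatory: peak overshoot = 0%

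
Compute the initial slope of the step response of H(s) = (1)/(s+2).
IVT: y'(0⁺) = lim_{s→∞} s²·Y(s) = lim_{s→∞} s·H(s).
deg(num) = 0, deg(den) = 1, relative degree = 1, so s·H(s) → (leading num)/(leading den) = 1/1 = 1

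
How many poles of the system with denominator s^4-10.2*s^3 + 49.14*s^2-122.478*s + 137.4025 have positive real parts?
s^4 - 10.2*s^3 + 49.14*s^2 - 122.478*s + 137.4025 = (s^2 - 5.8*s + 10.37)(s^2 - 4.4*s + 13.25). Poles: 2.2 + 2.9j, 2.2 - 2.9j, 2.9 + 1.4j, 2.9 - 1.4j. RHP poles (Re>0): 4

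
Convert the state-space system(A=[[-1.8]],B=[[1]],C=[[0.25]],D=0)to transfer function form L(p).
L(p) = C(pI - A)⁻¹B + D.
Characteristic polynomial det(pI - A) = p + 1.8.
Numerator from C·adj(pI-A)·B + D·det(pI-A) = 0.25.
L(p) = (0.25)/(p + 1.8)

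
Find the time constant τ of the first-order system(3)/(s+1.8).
First-order system: τ = -1/pole. Pole = -1.8. τ = -1/(-1.8) = 0.5556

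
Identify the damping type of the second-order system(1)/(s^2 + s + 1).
Standard form: ωn²/(s²+2ζωn·s+ωn²) gives ωn=1, ζ=0.5.
Underdamped (ζ = 0.5 < 1)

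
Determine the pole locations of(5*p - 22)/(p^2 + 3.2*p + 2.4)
Set denominator = 0: p^2 + 3.2*p + 2.4 = (p + 1.2)(p + 2) = 0 → Poles: -1.2, -2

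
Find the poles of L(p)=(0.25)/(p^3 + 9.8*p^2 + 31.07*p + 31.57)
Set denominator = 0: p^3 + 9.8*p^2 + 31.07*p + 31.57 = (p + 2.2)(p + 4.1)(p + 3.5) = 0 → Poles: -2.2, -3.5, -4.1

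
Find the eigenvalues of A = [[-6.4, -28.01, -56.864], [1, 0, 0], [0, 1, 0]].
Eigenvalues solve det(λI - A) = 0.
Characteristic polynomial: λ^3 + 6.4*λ^2 + 28.01*λ + 56.864 = 0.
Factor: (λ + 3.2)(λ^2 + 3.2*λ + 17.77) = 0.
Roots: -1.6 + 3.9j, -1.6 - 3.9j, -3.2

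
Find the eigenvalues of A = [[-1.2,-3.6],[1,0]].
Eigenvalues solve det(λI - A) = 0.
Characteristic polynomial: λ^2 + 1.2*λ + 3.6 = 0.
Roots: -0.6 + 1.8j, -0.6 - 1.8j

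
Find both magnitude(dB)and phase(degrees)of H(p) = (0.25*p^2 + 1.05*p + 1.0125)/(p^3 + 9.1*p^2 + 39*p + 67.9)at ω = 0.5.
Substitute p = j*0.5: H(j0.5) = 0.0154881 + 0.00342733j.
|H| = 20*log₁₀(sqrt(Re²+Im²)) = -35.99 dB.
∠H = atan2(Im, Re) = 12.48°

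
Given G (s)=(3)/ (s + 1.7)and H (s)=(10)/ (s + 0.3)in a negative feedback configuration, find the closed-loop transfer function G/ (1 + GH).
Closed-loop T = G/(1+GH).
Numerator: G_num * H_den = 3*s + 0.9.
Denominator: G_den * H_den + G_num * H_num = (s^2 + 2*s + 0.51) + (30) = s^2 + 2*s + 30.51.
T(s) = (3*s + 0.9)/(s^2 + 2*s + 30.51)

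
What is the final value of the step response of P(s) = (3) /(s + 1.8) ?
FVT: lim_{t→∞} y(t) = lim_{s→0} s*Y(s) where Y(s) = P(s)/s.
= lim_{s→0} P(s) = P(0) = num(0)/den(0) = 3/1.8 = 1.667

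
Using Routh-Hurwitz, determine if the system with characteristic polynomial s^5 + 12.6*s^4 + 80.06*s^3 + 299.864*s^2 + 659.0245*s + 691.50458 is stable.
Routh array:
s^5: [1, 80.06, 659.0245]; s^4: [12.6, 299.864, 691.50458]; s^3: [56.2613, 604.143]; s^2: [164.563, 691.50458]; s^1: [367.73]; s^0: [691.50458]
First column: [1, 12.6, 56.2613, 164.563, 367.73, 691.50458]. Sign changes = 0.
Yes, stable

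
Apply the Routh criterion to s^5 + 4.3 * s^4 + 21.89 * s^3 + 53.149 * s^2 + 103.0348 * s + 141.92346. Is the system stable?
Routh array:
s^5: [1, 21.89, 103.0348]; s^4: [4.3, 53.149, 141.92346]; s^3: [9.52977, 70.0293]; s^2: [21.5505, 141.92346]; s^1: [7.26995]; s^0: [141.92346]
First column: [1, 4.3, 9.52977, 21.5505, 7.26995, 141.92346]. Sign changes = 0.
Yes, stable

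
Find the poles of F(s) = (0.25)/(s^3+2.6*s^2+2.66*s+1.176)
Set denominator = 0: s^3 + 2.6*s^2 + 2.66*s + 1.176 = (s + 1.2)(s^2 + 1.4*s + 0.98) = 0 → Poles: -0.7 + 0.7j, -0.7 - 0.7j, -1.2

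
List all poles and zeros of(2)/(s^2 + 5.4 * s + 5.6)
Set denominator = 0: s^2 + 5.4*s + 5.6 = (s + 4)(s + 1.4) = 0 → Poles: -1.4, -4
Numerator is a nonzero constant (2) → Zeros: none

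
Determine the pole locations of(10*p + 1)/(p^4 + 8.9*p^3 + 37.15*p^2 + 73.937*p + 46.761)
Set denominator = 0: p^4 + 8.9*p^3 + 37.15*p^2 + 73.937*p + 46.761 = (p + 3)(p + 1.1)(p^2 + 4.8*p + 14.17) = 0 → Poles: -1.1, -2.4 + 2.9j, -2.4 - 2.9j, -3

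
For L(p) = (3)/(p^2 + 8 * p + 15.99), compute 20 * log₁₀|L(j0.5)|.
Substitute p = j*0.5: L(j0.5) = 0.179035 - 0.045498j.
|L(j0.5)| = sqrt(Re² + Im²) = 0.1847.
20*log₁₀(0.1847) = -14.67 dB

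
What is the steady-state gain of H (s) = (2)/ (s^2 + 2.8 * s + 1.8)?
DC gain = H(0) = num(0)/den(0) = 2/1.8 = 1.111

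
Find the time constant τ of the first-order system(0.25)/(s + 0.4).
First-order system: τ = -1/pole. Pole = -0.4. τ = -1/(-0.4) = 2.5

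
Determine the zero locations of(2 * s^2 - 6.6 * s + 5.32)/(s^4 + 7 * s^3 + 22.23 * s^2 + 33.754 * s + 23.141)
Set numerator = 0: 2*s^2 - 6.6*s + 5.32 = 2*(s - 1.4)(s - 1.9) = 0 → Zeros: 1.4, 1.9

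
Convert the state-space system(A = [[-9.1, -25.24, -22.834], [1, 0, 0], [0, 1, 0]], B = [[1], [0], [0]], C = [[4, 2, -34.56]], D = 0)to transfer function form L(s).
L(s) = C(sI - A)⁻¹B + D.
Characteristic polynomial det(sI - A) = s^3 + 9.1*s^2 + 25.24*s + 22.834.
Numerator from C·adj(sI-A)·B + D·det(sI-A) = 4*s^2 + 2*s - 34.56.
L(s) = (4*s^2 + 2*s - 34.56)/(s^3 + 9.1*s^2 + 25.24*s + 22.834)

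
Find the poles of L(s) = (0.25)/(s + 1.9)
Set denominator = 0: s + 1.9 = 0 → Poles: -1.9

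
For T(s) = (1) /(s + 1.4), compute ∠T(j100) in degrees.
Substitute s = j*100: T(j100) = 0.000139973 - 0.00999804j.
∠T(j100) = atan2(Im, Re) = atan2(-0.00999804, 0.000139973) = -89.20°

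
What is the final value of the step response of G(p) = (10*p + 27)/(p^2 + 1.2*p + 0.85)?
FVT: lim_{t→∞} y(t) = lim_{p→0} p*Y(p) where Y(p) = G(p)/p.
= lim_{p→0} G(p) = G(0) = num(0)/den(0) = 27/0.85 = 31.76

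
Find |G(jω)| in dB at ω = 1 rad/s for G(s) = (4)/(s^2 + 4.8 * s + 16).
Substitute s = j*1: G(j1) = 0.241896 - 0.0774069j.
|G(j1)| = sqrt(Re² + Im²) = 0.254.
20*log₁₀(0.254) = -11.90 dB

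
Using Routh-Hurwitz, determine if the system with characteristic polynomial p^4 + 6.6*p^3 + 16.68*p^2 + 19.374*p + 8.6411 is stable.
Routh array:
p^4: [1, 16.68, 8.6411]; p^3: [6.6, 19.374]; p^2: [13.7445, 8.6411]; p^1: [15.2246]; p^0: [8.6411]
First column: [1, 6.6, 13.7445, 15.2246, 8.6411]. Sign changes = 0.
Yes, stable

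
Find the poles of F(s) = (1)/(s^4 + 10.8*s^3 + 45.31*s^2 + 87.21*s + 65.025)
Set denominator = 0: s^4 + 10.8*s^3 + 45.31*s^2 + 87.21*s + 65.025 = (s^2 + 5.4*s + 8.5)(s^2 + 5.4*s + 7.65) = 0 → Poles: -2.7 + 0.6j, -2.7 + 1.1j, -2.7 - 0.6j, -2.7 - 1.1j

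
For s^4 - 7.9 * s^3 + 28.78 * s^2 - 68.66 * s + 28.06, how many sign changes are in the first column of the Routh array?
Routh array:
s^4: [1, 28.78, 28.06]; s^3: [-7.9, -68.66]; s^2: [20.0889, 28.06]; s^1: [-57.6253]; s^0: [28.06]
First column: [1, -7.9, 20.0889, -57.6253, 28.06]. Sign changes = 4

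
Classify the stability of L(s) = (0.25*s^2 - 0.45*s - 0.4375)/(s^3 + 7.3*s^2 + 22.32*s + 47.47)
Denominator: s^3 + 7.3*s^2 + 22.32*s + 47.47 = (s + 4.7)(s^2 + 2.6*s + 10.1). Poles: -1.3 + 2.9j, -1.3 - 2.9j, -4.7. Stable (all poles in LHP)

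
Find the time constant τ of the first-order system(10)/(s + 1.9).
First-order system: τ = -1/pole. Pole = -1.9. τ = -1/(-1.9) = 0.5263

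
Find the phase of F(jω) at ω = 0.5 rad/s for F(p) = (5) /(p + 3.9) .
Substitute p = j*0.5: F(j0.5) = 1.26132 - 0.161708j.
∠F(j0.5) = atan2(Im, Re) = atan2(-0.161708, 1.26132) = -7.31°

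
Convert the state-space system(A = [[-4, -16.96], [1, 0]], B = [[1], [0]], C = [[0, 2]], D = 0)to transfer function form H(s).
H(s) = C(sI - A)⁻¹B + D.
Characteristic polynomial det(sI - A) = s^2 + 4*s + 16.96.
Numerator from C·adj(sI-A)·B + D·det(sI-A) = 2.
H(s) = (2)/(s^2 + 4*s + 16.96)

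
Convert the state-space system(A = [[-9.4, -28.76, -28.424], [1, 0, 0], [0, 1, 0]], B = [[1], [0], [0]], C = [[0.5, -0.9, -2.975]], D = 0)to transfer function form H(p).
H(p) = C(pI - A)⁻¹B + D.
Characteristic polynomial det(pI - A) = p^3 + 9.4*p^2 + 28.76*p + 28.424.
Numerator from C·adj(pI-A)·B + D·det(pI-A) = 0.5*p^2 - 0.9*p - 2.975.
H(p) = (0.5*p^2 - 0.9*p - 2.975)/(p^3 + 9.4*p^2 + 28.76*p + 28.424)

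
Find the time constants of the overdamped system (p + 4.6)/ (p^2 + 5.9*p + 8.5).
Overdamped: real poles at -3.4, -2.5. τ = -1/pole → τ₁ = 0.2941, τ₂ = 0.4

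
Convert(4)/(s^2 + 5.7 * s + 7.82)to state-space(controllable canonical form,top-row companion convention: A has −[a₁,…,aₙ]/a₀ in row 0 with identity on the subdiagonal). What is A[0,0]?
Reachable canonical form for den = s^2 + 5.7*s + 7.82: top row of A = -[a₁,a₂,...,aₙ]/a₀, ones on the subdiagonal, zeros elsewhere.
A = [[-5.7, -7.82], [1, 0]].
A[0,0] = -5.7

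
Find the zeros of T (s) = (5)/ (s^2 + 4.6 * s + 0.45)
Numerator is a nonzero constant (5) → Zeros: none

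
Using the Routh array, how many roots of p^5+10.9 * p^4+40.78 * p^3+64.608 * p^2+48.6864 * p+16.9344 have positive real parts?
Routh array:
p^5: [1, 40.78, 48.6864]; p^4: [10.9, 64.608, 16.9344]; p^3: [34.8527, 47.1328]; p^2: [49.8675, 16.9344]; p^1: [35.2972]; p^0: [16.9344]
First column: [1, 10.9, 34.8527, 49.8675, 35.2972, 16.9344]. Sign changes = RHP roots = 0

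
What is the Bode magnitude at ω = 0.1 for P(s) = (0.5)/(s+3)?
Substitute s = j*0.1: P(j0.1) = 0.166482 - 0.00554939j.
|P(j0.1)| = sqrt(Re² + Im²) = 0.1666.
20*log₁₀(0.1666) = -15.57 dB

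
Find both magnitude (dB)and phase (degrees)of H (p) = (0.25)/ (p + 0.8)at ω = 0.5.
Substitute p = j*0.5: H(j0.5) = 0.224719 - 0.140449j.
|H| = 20*log₁₀(sqrt(Re²+Im²)) = -11.54 dB.
∠H = atan2(Im, Re) = -32.01°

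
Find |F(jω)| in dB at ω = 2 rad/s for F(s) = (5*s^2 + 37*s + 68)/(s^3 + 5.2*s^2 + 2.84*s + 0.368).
Substitute s = j*2: F(j2) = -2.72536 - 3.31231j.
|F(j2)| = sqrt(Re² + Im²) = 4.289.
20*log₁₀(4.289) = 12.65 dB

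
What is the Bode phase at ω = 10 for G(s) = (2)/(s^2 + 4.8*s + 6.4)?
Substitute s = j*10: G(j10) = -0.0169183 - 0.00867604j.
∠G(j10) = atan2(Im, Re) = atan2(-0.00867604, -0.0169183) = -152.85°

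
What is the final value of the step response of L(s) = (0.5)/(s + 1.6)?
FVT: lim_{t→∞} y(t) = lim_{s→0} s*Y(s) where Y(s) = L(s)/s.
= lim_{s→0} L(s) = L(0) = num(0)/den(0) = 0.5/1.6 = 0.3125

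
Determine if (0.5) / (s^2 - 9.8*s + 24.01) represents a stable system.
Denominator: s^2 - 9.8*s + 24.01 = (s - 4.9)(s - 4.9). Poles: 4.9, 4.9. All Re(p)<0: No (unstable)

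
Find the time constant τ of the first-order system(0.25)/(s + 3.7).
First-order system: τ = -1/pole. Pole = -3.7. τ = -1/(-3.7) = 0.2703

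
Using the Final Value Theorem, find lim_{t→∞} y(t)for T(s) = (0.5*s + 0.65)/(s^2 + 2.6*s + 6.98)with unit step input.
FVT: lim_{t→∞} y(t) = lim_{s→0} s*Y(s) where Y(s) = T(s)/s.
= lim_{s→0} T(s) = T(0) = num(0)/den(0) = 0.65/6.98 = 0.09312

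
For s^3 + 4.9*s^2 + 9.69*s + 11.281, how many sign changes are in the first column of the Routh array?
Routh array:
s^3: [1, 9.69]; s^2: [4.9, 11.281]; s^1: [7.38776]; s^0: [11.281]
First column: [1, 4.9, 7.38776, 11.281]. Sign changes = 0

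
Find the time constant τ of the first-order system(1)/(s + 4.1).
First-order system: τ = -1/pole. Pole = -4.1. τ = -1/(-4.1) = 0.2439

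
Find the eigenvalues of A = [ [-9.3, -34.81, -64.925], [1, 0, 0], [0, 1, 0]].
Eigenvalues solve det(λI - A) = 0.
Characteristic polynomial: λ^3 + 9.3*λ^2 + 34.81*λ + 64.925 = 0.
Factor: (λ + 4.9)(λ^2 + 4.4*λ + 13.25) = 0.
Roots: -2.2 + 2.9j, -2.2 - 2.9j, -4.9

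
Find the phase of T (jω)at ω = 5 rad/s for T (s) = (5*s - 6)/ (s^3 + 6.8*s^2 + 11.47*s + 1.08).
Substitute s = j*5: T(j5) = -0.0204687 - 0.139802j.
∠T(j5) = atan2(Im, Re) = atan2(-0.139802, -0.0204687) = -98.33°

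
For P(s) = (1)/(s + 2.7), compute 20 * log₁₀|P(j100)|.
Substitute s = j*100: P(j100) = 0.000269803 - 0.00999272j.
|P(j100)| = sqrt(Re² + Im²) = 0.009996.
20*log₁₀(0.009996) = -40.00 dB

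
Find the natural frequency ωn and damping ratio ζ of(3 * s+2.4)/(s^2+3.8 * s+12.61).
Underdamped: complex pole -1.9 + 3j. ωn = |pole| = 3.551, ζ = -Re(pole)/ωn = 0.5351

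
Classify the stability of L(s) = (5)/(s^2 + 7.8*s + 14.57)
Denominator: s^2 + 7.8*s + 14.57 = (s + 3.1)(s + 4.7). Poles: -3.1, -4.7. Stable (all poles in LHP)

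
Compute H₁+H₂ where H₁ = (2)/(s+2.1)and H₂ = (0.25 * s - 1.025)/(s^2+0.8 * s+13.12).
Parallel: H = H₁ + H₂ = (n₁·d₂ + n₂·d₁)/(d₁·d₂).
n₁·d₂ = 2*s^2 + 1.6*s + 26.24. n₂·d₁ = 0.25*s^2 - 0.5*s - 2.1525. Sum = 2.25*s^2 + 1.1*s + 24.0875. d₁·d₂ = s^3 + 2.9*s^2 + 14.8*s + 27.552.
H(s) = (2.25*s^2 + 1.1*s + 24.0875)/(s^3 + 2.9*s^2 + 14.8*s + 27.552)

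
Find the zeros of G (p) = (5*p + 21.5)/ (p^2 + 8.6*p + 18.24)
Set numerator = 0: 5*p + 21.5 = 0 → Zeros: -4.3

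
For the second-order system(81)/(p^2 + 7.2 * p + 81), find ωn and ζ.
Standard form: ωn²/(p²+2ζωn·p+ωn²).
const=81=ωn² → ωn=9, p coeff=7.2=2ζωn → ζ=0.4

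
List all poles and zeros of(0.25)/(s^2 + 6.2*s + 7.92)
Set denominator = 0: s^2 + 6.2*s + 7.92 = (s + 4.4)(s + 1.8) = 0 → Poles: -1.8, -4.4
Numerator is a nonzero constant (0.25) → Zeros: none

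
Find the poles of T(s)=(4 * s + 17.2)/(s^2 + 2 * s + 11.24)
Set denominator = 0: s^2 + 2*s + 11.24 = 0 → Poles: -1 + 3.2j, -1 - 3.2j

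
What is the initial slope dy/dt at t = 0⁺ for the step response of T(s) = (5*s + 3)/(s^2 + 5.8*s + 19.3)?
IVT: y'(0⁺) = lim_{s→∞} s²·Y(s) = lim_{s→∞} s·T(s).
deg(num) = 1, deg(den) = 2, relative degree = 1, so s·T(s) → (leading num)/(leading den) = 5/1 = 5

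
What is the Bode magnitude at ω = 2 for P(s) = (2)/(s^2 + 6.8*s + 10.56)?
Substitute s = j*2: P(j2) = 0.0575455 - 0.119302j.
|P(j2)| = sqrt(Re² + Im²) = 0.1325.
20*log₁₀(0.1325) = -17.56 dB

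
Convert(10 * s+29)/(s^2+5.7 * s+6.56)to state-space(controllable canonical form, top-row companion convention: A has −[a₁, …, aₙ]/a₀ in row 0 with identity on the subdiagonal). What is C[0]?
Reachable canonical form: C = numerator coefficients (right-aligned, zero-padded to length n).
num = 10*s + 29, C = [[10, 29]].
C[0] = 10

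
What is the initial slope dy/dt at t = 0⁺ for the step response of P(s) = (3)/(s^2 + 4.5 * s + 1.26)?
IVT: y'(0⁺) = lim_{s→∞} s²·Y(s) = lim_{s→∞} s·P(s).
deg(num) = 0, deg(den) = 2, relative degree = 2 ≥ 2, so s·P(s) → 0. Initial slope = 0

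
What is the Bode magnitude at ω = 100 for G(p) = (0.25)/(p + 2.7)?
Substitute p = j*100: G(j100) = 6.74508e-05 - 0.00249818j.
|G(j100)| = sqrt(Re² + Im²) = 0.002499.
20*log₁₀(0.002499) = -52.04 dB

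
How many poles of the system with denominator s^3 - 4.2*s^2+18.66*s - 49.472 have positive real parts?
s^3 - 4.2*s^2 + 18.66*s - 49.472 = (s - 3.2)(s^2 - s + 15.46). Poles: 0.5 + 3.9j, 0.5 - 3.9j, 3.2. RHP poles (Re>0): 3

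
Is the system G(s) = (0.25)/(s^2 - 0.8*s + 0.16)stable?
Denominator: s^2 - 0.8*s + 0.16 = (s - 0.4)(s - 0.4). Poles: 0.4, 0.4. All Re(p)<0: No (unstable)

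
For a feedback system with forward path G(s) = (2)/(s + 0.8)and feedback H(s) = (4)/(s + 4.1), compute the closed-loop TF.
Closed-loop T = G/(1+GH).
Numerator: G_num * H_den = 2*s + 8.2.
Denominator: G_den * H_den + G_num * H_num = (s^2 + 4.9*s + 3.28) + (8) = s^2 + 4.9*s + 11.28.
T(s) = (2*s + 8.2)/(s^2 + 4.9*s + 11.28)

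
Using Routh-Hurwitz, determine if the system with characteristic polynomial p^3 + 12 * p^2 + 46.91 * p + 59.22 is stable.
Routh array:
p^3: [1, 46.91]; p^2: [12, 59.22]; p^1: [41.975]; p^0: [59.22]
First column: [1, 12, 41.975, 59.22]. Sign changes = 0.
Yes, stable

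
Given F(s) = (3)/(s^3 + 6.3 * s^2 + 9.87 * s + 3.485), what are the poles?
Set denominator = 0: s^3 + 6.3*s^2 + 9.87*s + 3.485 = (s + 4.1)(s + 1.7)(s + 0.5) = 0 → Poles: -0.5, -1.7, -4.1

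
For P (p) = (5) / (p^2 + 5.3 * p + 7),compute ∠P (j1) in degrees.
Substitute p = j*1: P(j1) = 0.468092 - 0.413481j.
∠P(j1) = atan2(Im, Re) = atan2(-0.413481, 0.468092) = -41.46°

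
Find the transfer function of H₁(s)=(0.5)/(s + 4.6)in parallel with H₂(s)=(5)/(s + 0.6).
Parallel: H = H₁ + H₂ = (n₁·d₂ + n₂·d₁)/(d₁·d₂).
n₁·d₂ = 0.5*s + 0.3. n₂·d₁ = 5*s + 23. Sum = 5.5*s + 23.3. d₁·d₂ = s^2 + 5.2*s + 2.76.
H(s) = (5.5*s + 23.3)/(s^2 + 5.2*s + 2.76)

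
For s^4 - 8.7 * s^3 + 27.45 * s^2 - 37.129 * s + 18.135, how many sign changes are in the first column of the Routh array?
Routh array:
s^4: [1, 27.45, 18.135]; s^3: [-8.7, -37.129]; s^2: [23.1823, 18.135]; s^1: [-30.3232]; s^0: [18.135]
First column: [1, -8.7, 23.1823, -30.3232, 18.135]. Sign changes = 4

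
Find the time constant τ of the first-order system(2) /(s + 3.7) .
First-order system: τ = -1/pole. Pole = -3.7. τ = -1/(-3.7) = 0.2703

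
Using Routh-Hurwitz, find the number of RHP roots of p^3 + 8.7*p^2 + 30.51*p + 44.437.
Routh array:
p^3: [1, 30.51]; p^2: [8.7, 44.437]; p^1: [25.4023]; p^0: [44.437]
First column: [1, 8.7, 25.4023, 44.437]. Sign changes = RHP roots = 0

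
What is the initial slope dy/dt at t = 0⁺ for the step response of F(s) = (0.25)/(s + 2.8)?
IVT: y'(0⁺) = lim_{s→∞} s²·Y(s) = lim_{s→∞} s·F(s).
deg(num) = 0, deg(den) = 1, relative degree = 1, so s·F(s) → (leading num)/(leading den) = 0.25/1 = 0.25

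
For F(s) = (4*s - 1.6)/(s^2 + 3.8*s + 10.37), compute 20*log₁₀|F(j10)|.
Substitute s = j*10: F(j10) = 0.175511 - 0.371869j.
|F(j10)| = sqrt(Re² + Im²) = 0.4112.
20*log₁₀(0.4112) = -7.72 dB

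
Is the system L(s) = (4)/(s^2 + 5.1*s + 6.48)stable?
Denominator: s^2 + 5.1*s + 6.48 = (s + 2.7)(s + 2.4). Poles: -2.4, -2.7. All Re(p)<0: Yes (stable)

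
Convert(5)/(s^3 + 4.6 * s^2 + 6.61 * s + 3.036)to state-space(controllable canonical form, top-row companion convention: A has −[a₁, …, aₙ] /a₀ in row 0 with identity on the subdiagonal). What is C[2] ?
Reachable canonical form: C = numerator coefficients (right-aligned, zero-padded to length n).
num = 5, C = [[0, 0, 5]].
C[2] = 5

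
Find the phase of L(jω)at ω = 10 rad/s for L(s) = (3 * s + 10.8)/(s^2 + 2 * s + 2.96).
Substitute s = j*10: L(j10) = -0.0456395 - 0.318557j.
∠L(j10) = atan2(Im, Re) = atan2(-0.318557, -0.0456395) = -98.15°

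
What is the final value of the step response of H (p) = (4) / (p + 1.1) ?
FVT: lim_{t→∞} y(t) = lim_{p→0} p*Y(p) where Y(p) = H(p)/p.
= lim_{p→0} H(p) = H(0) = num(0)/den(0) = 4/1.1 = 3.636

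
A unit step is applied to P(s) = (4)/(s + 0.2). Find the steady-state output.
FVT: lim_{t→∞} y(t) = lim_{s→0} s*Y(s) where Y(s) = P(s)/s.
= lim_{s→0} P(s) = P(0) = num(0)/den(0) = 4/0.2 = 20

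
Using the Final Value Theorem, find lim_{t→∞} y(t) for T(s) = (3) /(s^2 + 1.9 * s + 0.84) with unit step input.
FVT: lim_{t→∞} y(t) = lim_{s→0} s*Y(s) where Y(s) = T(s)/s.
= lim_{s→0} T(s) = T(0) = num(0)/den(0) = 3/0.84 = 3.571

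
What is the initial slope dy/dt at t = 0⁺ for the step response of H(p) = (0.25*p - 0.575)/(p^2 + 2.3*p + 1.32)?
IVT: y'(0⁺) = lim_{p→∞} p²·Y(p) = lim_{p→∞} p·H(p).
deg(num) = 1, deg(den) = 2, relative degree = 1, so p·H(p) → (leading num)/(leading den) = 0.25/1 = 0.25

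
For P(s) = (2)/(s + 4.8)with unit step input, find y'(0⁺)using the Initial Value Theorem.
IVT: y'(0⁺) = lim_{s→∞} s²·Y(s) = lim_{s→∞} s·P(s).
deg(num) = 0, deg(den) = 1, relative degree = 1, so s·P(s) → (leading num)/(leading den) = 2/1 = 2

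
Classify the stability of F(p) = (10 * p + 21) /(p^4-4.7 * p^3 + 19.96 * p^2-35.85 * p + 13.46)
Denominator: p^4 - 4.7*p^3 + 19.96*p^2 - 35.85*p + 13.46 = (p - 2)(p - 0.5)(p^2 - 2.2*p + 13.46). Poles: 0.5, 1.1 + 3.5j, 1.1 - 3.5j, 2. Unstable (4 pole(s) in RHP)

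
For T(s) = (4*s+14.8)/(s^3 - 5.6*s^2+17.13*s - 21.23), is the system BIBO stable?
Denominator: s^3 - 5.6*s^2 + 17.13*s - 21.23 = (s - 2.2)(s^2 - 3.4*s + 9.65). Poles: 1.7 + 2.6j, 1.7 - 2.6j, 2.2. All Re(p)<0: No (unstable)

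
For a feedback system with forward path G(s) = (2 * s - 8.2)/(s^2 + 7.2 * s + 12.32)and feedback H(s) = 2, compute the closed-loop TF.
Closed-loop T = G/(1+GH).
Numerator: G_num * H_den = 2*s - 8.2.
Denominator: G_den * H_den + G_num * H_num = (s^2 + 7.2*s + 12.32) + (4*s - 16.4) = s^2 + 11.2*s - 4.08.
T(s) = (2*s - 8.2)/(s^2 + 11.2*s - 4.08)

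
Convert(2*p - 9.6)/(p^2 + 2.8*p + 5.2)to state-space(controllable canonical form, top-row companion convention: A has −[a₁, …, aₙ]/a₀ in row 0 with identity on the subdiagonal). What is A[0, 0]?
Reachable canonical form for den = p^2 + 2.8*p + 5.2: top row of A = -[a₁,a₂,...,aₙ]/a₀, ones on the subdiagonal, zeros elsewhere.
A = [[-2.8, -5.2], [1, 0]].
A[0,0] = -2.8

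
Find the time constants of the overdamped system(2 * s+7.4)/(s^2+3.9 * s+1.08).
Overdamped: real poles at -3.6, -0.3. τ = -1/pole → τ₁ = 0.2778, τ₂ = 3.333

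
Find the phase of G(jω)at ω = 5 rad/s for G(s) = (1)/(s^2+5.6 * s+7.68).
Substitute s = j*5: G(j5) = -0.0159781 - 0.0258307j.
∠G(j5) = atan2(Im, Re) = atan2(-0.0258307, -0.0159781) = -121.74°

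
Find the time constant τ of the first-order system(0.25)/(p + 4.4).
First-order system: τ = -1/pole. Pole = -4.4. τ = -1/(-4.4) = 0.2273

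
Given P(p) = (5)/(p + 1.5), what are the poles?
Set denominator = 0: p + 1.5 = 0 → Poles: -1.5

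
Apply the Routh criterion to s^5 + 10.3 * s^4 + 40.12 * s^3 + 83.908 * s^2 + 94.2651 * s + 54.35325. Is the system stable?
Routh array:
s^5: [1, 40.12, 94.2651]; s^4: [10.3, 83.908, 54.35325]; s^3: [31.9736, 88.9881]; s^2: [55.2413, 54.35325]; s^1: [57.5285]; s^0: [54.35325]
First column: [1, 10.3, 31.9736, 55.2413, 57.5285, 54.35325]. Sign changes = 0.
Yes, stable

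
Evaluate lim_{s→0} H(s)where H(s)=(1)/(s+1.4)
DC gain = H(0) = num(0)/den(0) = 1/1.4 = 0.7143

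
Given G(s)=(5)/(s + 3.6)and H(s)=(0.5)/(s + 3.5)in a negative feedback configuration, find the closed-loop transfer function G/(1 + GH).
Closed-loop T = G/(1+GH).
Numerator: G_num * H_den = 5*s + 17.5.
Denominator: G_den * H_den + G_num * H_num = (s^2 + 7.1*s + 12.6) + (2.5) = s^2 + 7.1*s + 15.1.
T(s) = (5*s + 17.5)/(s^2 + 7.1*s + 15.1)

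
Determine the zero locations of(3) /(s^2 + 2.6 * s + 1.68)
Numerator is a nonzero constant (3) → Zeros: none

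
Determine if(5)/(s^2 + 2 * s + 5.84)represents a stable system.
Denominator: s^2 + 2*s + 5.84. Poles: -1 + 2.2j, -1 - 2.2j. All Re(p)<0: Yes (stable)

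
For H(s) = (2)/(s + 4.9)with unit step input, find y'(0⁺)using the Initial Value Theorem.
IVT: y'(0⁺) = lim_{s→∞} s²·Y(s) = lim_{s→∞} s·H(s).
deg(num) = 0, deg(den) = 1, relative degree = 1, so s·H(s) → (leading num)/(leading den) = 2/1 = 2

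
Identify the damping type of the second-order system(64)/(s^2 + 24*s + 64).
Standard form: ωn²/(s²+2ζωn·s+ωn²) gives ωn=8, ζ=1.5.
Overdamped (ζ = 1.5 > 1)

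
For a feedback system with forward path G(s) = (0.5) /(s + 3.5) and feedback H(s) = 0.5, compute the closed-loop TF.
Closed-loop T = G/(1+GH).
Numerator: G_num * H_den = 0.5.
Denominator: G_den * H_den + G_num * H_num = (s + 3.5) + (0.25) = s + 3.75.
T(s) = (0.5)/(s + 3.75)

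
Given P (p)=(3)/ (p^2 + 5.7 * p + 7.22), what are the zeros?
Numerator is a nonzero constant (3) → Zeros: none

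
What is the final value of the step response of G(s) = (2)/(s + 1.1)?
FVT: lim_{t→∞} y(t) = lim_{s→0} s*Y(s) where Y(s) = G(s)/s.
= lim_{s→0} G(s) = G(0) = num(0)/den(0) = 2/1.1 = 1.818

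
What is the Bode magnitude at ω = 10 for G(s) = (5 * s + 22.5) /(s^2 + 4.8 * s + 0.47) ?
Substitute s = j*10: G(j10) = 0.0131509 - 0.496019j.
|G(j10)| = sqrt(Re² + Im²) = 0.4962.
20*log₁₀(0.4962) = -6.09 dB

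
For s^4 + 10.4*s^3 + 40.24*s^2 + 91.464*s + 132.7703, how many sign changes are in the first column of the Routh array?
Routh array:
s^4: [1, 40.24, 132.7703]; s^3: [10.4, 91.464]; s^2: [31.4454, 132.7703]; s^1: [47.5526]; s^0: [132.7703]
First column: [1, 10.4, 31.4454, 47.5526, 132.7703]. Sign changes = 0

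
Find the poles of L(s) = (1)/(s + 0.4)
Set denominator = 0: s + 0.4 = 0 → Poles: -0.4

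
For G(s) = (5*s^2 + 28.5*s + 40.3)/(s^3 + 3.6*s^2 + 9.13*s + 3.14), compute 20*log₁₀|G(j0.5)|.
Substitute s = j*0.5: G(j0.5) = 6.09522 - 5.71998j.
|G(j0.5)| = sqrt(Re² + Im²) = 8.359.
20*log₁₀(8.359) = 18.44 dB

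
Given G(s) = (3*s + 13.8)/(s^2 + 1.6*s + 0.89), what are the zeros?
Set numerator = 0: 3*s + 13.8 = 0 → Zeros: -4.6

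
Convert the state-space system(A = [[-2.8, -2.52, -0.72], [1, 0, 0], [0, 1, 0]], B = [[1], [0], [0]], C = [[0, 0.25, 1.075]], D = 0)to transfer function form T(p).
T(p) = C(pI - A)⁻¹B + D.
Characteristic polynomial det(pI - A) = p^3 + 2.8*p^2 + 2.52*p + 0.72.
Numerator from C·adj(pI-A)·B + D·det(pI-A) = 0.25*p + 1.075.
T(p) = (0.25*p + 1.075)/(p^3 + 2.8*p^2 + 2.52*p + 0.72)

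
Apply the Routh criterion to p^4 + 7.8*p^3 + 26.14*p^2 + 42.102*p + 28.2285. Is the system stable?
Routh array:
p^4: [1, 26.14, 28.2285]; p^3: [7.8, 42.102]; p^2: [20.7423, 28.2285]; p^1: [31.4869]; p^0: [28.2285]
First column: [1, 7.8, 20.7423, 31.4869, 28.2285]. Sign changes = 0.
Yes, stable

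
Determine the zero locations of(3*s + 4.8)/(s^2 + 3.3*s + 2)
Set numerator = 0: 3*s + 4.8 = 0 → Zeros: -1.6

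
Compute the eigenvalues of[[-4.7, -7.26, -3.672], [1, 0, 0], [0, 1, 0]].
Eigenvalues solve det(λI - A) = 0.
Characteristic polynomial: λ^3 + 4.7*λ^2 + 7.26*λ + 3.672 = 0.
Factor: (λ + 1.8)(λ + 1.2)(λ + 1.7) = 0.
Roots: -1.2, -1.7, -1.8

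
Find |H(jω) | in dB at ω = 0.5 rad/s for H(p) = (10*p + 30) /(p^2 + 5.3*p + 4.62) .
Substitute p = j*0.5: H(j0.5) = 5.52654 - 2.20717j.
|H(j0.5)| = sqrt(Re² + Im²) = 5.951.
20*log₁₀(5.951) = 15.49 dB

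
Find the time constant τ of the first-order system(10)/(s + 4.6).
First-order system: τ = -1/pole. Pole = -4.6. τ = -1/(-4.6) = 0.2174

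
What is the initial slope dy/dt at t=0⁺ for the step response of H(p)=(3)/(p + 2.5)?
IVT: y'(0⁺) = lim_{p→∞} p²·Y(p) = lim_{p→∞} p·H(p).
deg(num) = 0, deg(den) = 1, relative degree = 1, so p·H(p) → (leading num)/(leading den) = 3/1 = 3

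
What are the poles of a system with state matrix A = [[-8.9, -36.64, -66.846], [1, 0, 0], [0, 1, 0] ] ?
Eigenvalues solve det(λI - A) = 0.
Characteristic polynomial: λ^3 + 8.9*λ^2 + 36.64*λ + 66.846 = 0.
Factor: (λ + 3.9)(λ^2 + 5*λ + 17.14) = 0.
Roots: -2.5 + 3.3j, -2.5 - 3.3j, -3.9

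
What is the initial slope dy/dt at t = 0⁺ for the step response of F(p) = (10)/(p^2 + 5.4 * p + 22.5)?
IVT: y'(0⁺) = lim_{p→∞} p²·Y(p) = lim_{p→∞} p·F(p).
deg(num) = 0, deg(den) = 2, relative degree = 2 ≥ 2, so p·F(p) → 0. Initial slope = 0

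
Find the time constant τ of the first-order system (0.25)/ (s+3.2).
First-order system: τ = -1/pole. Pole = -3.2. τ = -1/(-3.2) = 0.3125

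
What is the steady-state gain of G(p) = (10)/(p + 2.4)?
DC gain = G(0) = num(0)/den(0) = 10/2.4 = 4.167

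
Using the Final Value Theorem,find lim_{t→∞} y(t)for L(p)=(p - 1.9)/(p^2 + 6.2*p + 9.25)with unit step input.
FVT: lim_{t→∞} y(t) = lim_{p→0} p*Y(p) where Y(p) = L(p)/p.
= lim_{p→0} L(p) = L(0) = num(0)/den(0) = -1.9/9.25 = -0.2054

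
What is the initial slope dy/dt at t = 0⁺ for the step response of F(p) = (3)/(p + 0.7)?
IVT: y'(0⁺) = lim_{p→∞} p²·Y(p) = lim_{p→∞} p·F(p).
deg(num) = 0, deg(den) = 1, relative degree = 1, so p·F(p) → (leading num)/(leading den) = 3/1 = 3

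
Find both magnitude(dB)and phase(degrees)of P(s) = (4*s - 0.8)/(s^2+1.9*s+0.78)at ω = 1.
Substitute s = j*1: P(j1) = 2.12552 + 0.17494j.
|P| = 20*log₁₀(sqrt(Re²+Im²)) = 6.58 dB.
∠P = atan2(Im, Re) = 4.71°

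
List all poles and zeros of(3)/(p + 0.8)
Set denominator = 0: p + 0.8 = 0 → Poles: -0.8
Numerator is a nonzero constant (3) → Zeros: none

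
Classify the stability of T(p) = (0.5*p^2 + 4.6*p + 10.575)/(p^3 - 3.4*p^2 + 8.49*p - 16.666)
Denominator: p^3 - 3.4*p^2 + 8.49*p - 16.666 = (p - 2.6)(p^2 - 0.8*p + 6.41). Poles: 0.4 + 2.5j, 0.4 - 2.5j, 2.6. Unstable (3 pole(s) in RHP)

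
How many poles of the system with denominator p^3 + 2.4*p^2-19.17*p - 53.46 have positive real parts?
p^3 + 2.4*p^2 - 19.17*p - 53.46 = (p - 4.5)(p + 3.6)(p + 3.3). Poles: -3.3, -3.6, 4.5. RHP poles (Re>0): 1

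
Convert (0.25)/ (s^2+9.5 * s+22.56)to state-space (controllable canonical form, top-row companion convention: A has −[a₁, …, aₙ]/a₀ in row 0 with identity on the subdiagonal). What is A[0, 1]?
Reachable canonical form for den = s^2 + 9.5*s + 22.56: top row of A = -[a₁,a₂,...,aₙ]/a₀, ones on the subdiagonal, zeros elsewhere.
A = [[-9.5, -22.56], [1, 0]].
A[0,1] = -22.56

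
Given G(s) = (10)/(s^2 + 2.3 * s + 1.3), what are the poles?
Set denominator = 0: s^2 + 2.3*s + 1.3 = (s + 1.3)(s + 1) = 0 → Poles: -1, -1.3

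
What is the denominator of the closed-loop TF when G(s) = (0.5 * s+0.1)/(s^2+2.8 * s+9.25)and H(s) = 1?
Characteristic poly = G_den * H_den + G_num * H_num = (s^2 + 2.8*s + 9.25) + (0.5*s + 0.1) = s^2 + 3.3*s + 9.35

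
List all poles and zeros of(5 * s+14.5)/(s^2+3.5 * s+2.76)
Set denominator = 0: s^2 + 3.5*s + 2.76 = (s + 1.2)(s + 2.3) = 0 → Poles: -1.2, -2.3
Set numerator = 0: 5*s + 14.5 = 0 → Zeros: -2.9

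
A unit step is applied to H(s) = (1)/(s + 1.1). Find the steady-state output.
FVT: lim_{t→∞} y(t) = lim_{s→0} s*Y(s) where Y(s) = H(s)/s.
= lim_{s→0} H(s) = H(0) = num(0)/den(0) = 1/1.1 = 0.9091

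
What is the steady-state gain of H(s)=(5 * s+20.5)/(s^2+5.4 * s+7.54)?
DC gain = H(0) = num(0)/den(0) = 20.5/7.54 = 2.719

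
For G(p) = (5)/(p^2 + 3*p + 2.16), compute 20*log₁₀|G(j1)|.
Substitute p = j*1: G(j1) = 0.560625 - 1.44989j.
|G(j1)| = sqrt(Re² + Im²) = 1.555.
20*log₁₀(1.555) = 3.83 dB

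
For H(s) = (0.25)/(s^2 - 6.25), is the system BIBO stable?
Denominator: s^2 - 6.25 = (s - 2.5)(s + 2.5). Poles: -2.5, 2.5. All Re(p)<0: No (unstable)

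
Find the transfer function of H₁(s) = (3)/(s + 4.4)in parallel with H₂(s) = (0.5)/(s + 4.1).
Parallel: H = H₁ + H₂ = (n₁·d₂ + n₂·d₁)/(d₁·d₂).
n₁·d₂ = 3*s + 12.3. n₂·d₁ = 0.5*s + 2.2. Sum = 3.5*s + 14.5. d₁·d₂ = s^2 + 8.5*s + 18.04.
H(s) = (3.5*s + 14.5)/(s^2 + 8.5*s + 18.04)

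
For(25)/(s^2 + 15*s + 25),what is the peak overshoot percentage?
Standard form: ωn²/(s²+2ζωn·s+ωn²) → ωn = 5, ζ = 1.5.
ζ ≥ 1, so the response is non-oscillatory: peak overshoot = 0%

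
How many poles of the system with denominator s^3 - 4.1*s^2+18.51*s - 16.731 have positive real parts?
s^3 - 4.1*s^2 + 18.51*s - 16.731 = (s - 1.1)(s^2 - 3*s + 15.21). Poles: 1.1, 1.5 + 3.6j, 1.5 - 3.6j. RHP poles (Re>0): 3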